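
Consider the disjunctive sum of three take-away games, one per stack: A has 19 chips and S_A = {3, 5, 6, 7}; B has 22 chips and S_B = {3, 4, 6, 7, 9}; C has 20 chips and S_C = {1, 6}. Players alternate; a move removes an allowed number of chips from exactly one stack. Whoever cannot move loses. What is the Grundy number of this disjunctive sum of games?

Stack A, S = {3, 5, 6, 7}:
G(0) = 0
G(1) = mex{} = 0
G(2) = mex{} = 0
G(3) = mex{0} = 1
G(4) = mex{0} = 1
G(5) = mex{0,0} = 1
G(6) = mex{1,0,0} = 2
G(7) = mex{1,0,0,0} = 2
G(8) = mex{1,1,0,0} = 2
G(9) = mex{2,1,1,0} = 3
G(10) = mex{2,1,1,1} = 0
G(11) = mex{2,2,1,1} = 0
G(12) = mex{3,2,2,1} = 0
G(13) = mex{0,2,2,2} = 1
G(14) = mex{0,3,2,2} = 1
G(15) = mex{0,0,3,2} = 1
G(16) = mex{1,0,0,3} = 2
G(17) = mex{1,0,0,0} = 2
G(18) = mex{1,1,0,0} = 2
G(19) = mex{2,1,1,0} = 3
G_A(19) = 3.
Stack B, S = {3, 4, 6, 7, 9}:
G(0) = 0
G(1) = mex{} = 0
G(2) = mex{} = 0
G(3) = mex{0} = 1
G(4) = mex{0,0} = 1
G(5) = mex{0,0} = 1
G(6) = mex{1,0,0} = 2
G(7) = mex{1,1,0,0} = 2
G(8) = mex{1,1,0,0} = 2
G(9) = mex{2,1,1,0,0} = 3
G(10) = mex{2,2,1,1,0} = 3
G(11) = mex{2,2,1,1,0} = 3
G(12) = mex{3,2,2,1,1} = 0
G(13) = mex{3,3,2,2,1} = 0
G(14) = mex{3,3,2,2,1} = 0
G(15) = mex{0,3,3,2,2} = 1
G(16) = mex{0,0,3,3,2} = 1
G(17) = mex{0,0,3,3,2} = 1
G(18) = mex{1,0,0,3,3} = 2
G(19) = mex{1,1,0,0,3} = 2
G(20) = mex{1,1,0,0,3} = 2
G(21) = mex{2,1,1,0,0} = 3
G(22) = mex{2,2,1,1,0} = 3
G_B(22) = 3.
Stack C, S = {1, 6}:
n :  0  1  2  3  4  5  6  7  8  9 10 11 12 13 14 15 16 17 18 19 20
G :  0  1  0  1  0  1  2  0  1  0  1  0  1  2  0  1  0  1  0  1  2
G_C(20) = 2.
Combined Grundy value = 3 ⊕ 3 ⊕ 2 = 2.

2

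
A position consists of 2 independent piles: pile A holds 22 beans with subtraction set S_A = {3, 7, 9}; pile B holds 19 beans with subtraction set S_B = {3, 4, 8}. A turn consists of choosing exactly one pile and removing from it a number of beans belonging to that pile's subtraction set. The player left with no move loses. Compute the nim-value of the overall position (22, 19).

Pile A, S = {3, 7, 9}:
G(0) = 0
G(1) = mex{} = 0
G(2) = mex{} = 0
G(3) = mex{0} = 1
G(4) = mex{0} = 1
G(5) = mex{0} = 1
G(6) = mex{1} = 0
G(7) = mex{1,0} = 2
G(8) = mex{1,0} = 2
G(9) = mex{0,0,0} = 1
G(10) = mex{2,1,0} = 3
G(11) = mex{2,1,0} = 3
G(12) = mex{1,1,1} = 0
G(13) = mex{3,0,1} = 2
G(14) = mex{3,2,1} = 0
G(15) = mex{0,2,0} = 1
G(16) = mex{2,1,2} = 0
G(17) = mex{0,3,2} = 1
G(18) = mex{1,3,1} = 0
G(19) = mex{0,0,3} = 1
G(20) = mex{1,2,3} = 0
G(21) = mex{0,0,0} = 1
G(22) = mex{1,1,2} = 0
G_A(22) = 0.
Pile B, S = {3, 4, 8}:
G(0) = 0
G(1) = mex{} = 0
G(2) = mex{} = 0
G(3) = mex{0} = 1
G(4) = mex{0,0} = 1
G(5) = mex{0,0} = 1
G(6) = mex{1,0} = 2
G(7) = mex{1,1} = 0
G(8) = mex{1,1,0} = 2
G(9) = mex{2,1,0} = 3
G(10) = mex{0,2,0} = 1
G(11) = mex{2,0,1} = 3
G(12) = mex{3,2,1} = 0
G(13) = mex{1,3,1} = 0
G(14) = mex{3,1,2} = 0
G(15) = mex{0,3,0} = 1
G(16) = mex{0,0,2} = 1
G(17) = mex{0,0,3} = 1
G(18) = mex{1,0,1} = 2
G(19) = mex{1,1,3} = 0
G_B(19) = 0.
Combined Grundy value = 0 ⊕ 0 = 0.

0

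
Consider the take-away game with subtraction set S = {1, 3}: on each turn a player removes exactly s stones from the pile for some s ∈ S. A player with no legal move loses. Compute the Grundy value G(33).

1

n :  0  1  2  3  4  5  6  7  8  9 10 11 12 13 14 15 16 17 18 19 20 21 22 23 24 25 26 27 28 29 30 31 32 33
G :  0  1  0  1  0  1  0  1  0  1  0  1  0  1  0  1  0  1  0  1  0  1  0  1  0  1  0  1  0  1  0  1  0  1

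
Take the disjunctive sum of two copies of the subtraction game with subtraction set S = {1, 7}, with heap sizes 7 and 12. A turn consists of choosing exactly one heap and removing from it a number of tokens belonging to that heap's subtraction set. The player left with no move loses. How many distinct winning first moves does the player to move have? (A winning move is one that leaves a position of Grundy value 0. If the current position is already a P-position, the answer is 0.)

All heaps use S = {1, 7}:
G(0) = 0
G(1) = mex{0} = 1
G(2) = mex{1} = 0
G(3) = mex{0} = 1
G(4) = mex{1} = 0
G(5) = mex{0} = 1
G(6) = mex{1} = 0
G(7) = mex{0,0} = 1
G(8) = mex{1,1} = 0
G(9) = mex{0,0} = 1
G(10) = mex{1,1} = 0
G(11) = mex{0,0} = 1
G(12) = mex{1,1} = 0
Heap A: G(7) = 1.
Heap B: G(12) = 0.
Combined Grundy value = 1 ⊕ 0 = 1.
A winning move leaves total XOR = 0, i.e. changes one component's Grundy value g to g ⊕ X where X is the current total.
Heap A: need g' = 1⊕1 = 0. Options: 7−1→G=0, 7−7→G=0. Hits: 2.
Heap B: need g' = 0⊕1 = 1. Options: 12−1→G=1, 12−7→G=1. Hits: 2.

4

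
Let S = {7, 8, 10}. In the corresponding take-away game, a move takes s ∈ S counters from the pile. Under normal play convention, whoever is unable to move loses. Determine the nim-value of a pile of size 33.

2

G(0) = 0
G(1) = mex{} = 0
G(2) = mex{} = 0
G(3) = mex{} = 0
G(4) = mex{} = 0
G(5) = mex{} = 0
G(6) = mex{} = 0
G(7) = mex{0} = 1
G(8) = mex{0,0} = 1
G(9) = mex{0,0} = 1
G(10) = mex{0,0,0} = 1
G(11) = mex{0,0,0} = 1
G(12) = mex{0,0,0} = 1
G(13) = mex{0,0,0} = 1
G(14) = mex{1,0,0} = 2
G(15) = mex{1,1,0} = 2
G(16) = mex{1,1,0} = 2
G(17) = mex{1,1,1} = 0
G(18) = mex{1,1,1} = 0
G(19) = mex{1,1,1} = 0
G(20) = mex{1,1,1} = 0
G(21) = mex{2,1,1} = 0
G(22) = mex{2,2,1} = 0
G(23) = mex{2,2,1} = 0
G(24) = mex{0,2,2} = 1
G(25) = mex{0,0,2} = 1
G(26) = mex{0,0,2} = 1
G(27) = mex{0,0,0} = 1
G(28) = mex{0,0,0} = 1
G(29) = mex{0,0,0} = 1
G(30) = mex{0,0,0} = 1
G(31) = mex{1,0,0} = 2
G(32) = mex{1,1,0} = 2
G(33) = mex{1,1,0} = 2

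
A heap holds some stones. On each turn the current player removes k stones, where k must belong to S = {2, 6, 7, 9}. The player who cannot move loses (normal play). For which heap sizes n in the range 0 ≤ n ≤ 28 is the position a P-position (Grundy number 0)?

0, 1, 4, 5, 15, 16, 19, 20

G(0) = 0
G(1) = mex{} = 0
G(2) = mex{0} = 1
G(3) = mex{0} = 1
G(4) = mex{1} = 0
G(5) = mex{1} = 0
G(6) = mex{0,0} = 1
G(7) = mex{0,0,0} = 1
G(8) = mex{1,1,0} = 2
G(9) = mex{1,1,1,0} = 2
G(10) = mex{2,0,1,0} = 3
G(11) = mex{2,0,0,1} = 3
G(12) = mex{3,1,0,1} = 2
G(13) = mex{3,1,1,0} = 2
G(14) = mex{2,2,1,0} = 3
G(15) = mex{2,2,2,1} = 0
G(16) = mex{3,3,2,1} = 0
G(17) = mex{0,3,3,2} = 1
G(18) = mex{0,2,3,2} = 1
G(19) = mex{1,2,2,3} = 0
G(20) = mex{1,3,2,3} = 0
G(21) = mex{0,0,3,2} = 1
G(22) = mex{0,0,0,2} = 1
G(23) = mex{1,1,0,3} = 2
G(24) = mex{1,1,1,0} = 2
G(25) = mex{2,0,1,0} = 3
G(26) = mex{2,0,0,1} = 3
G(27) = mex{3,1,0,1} = 2
G(28) = mex{3,1,1,0} = 2
P-positions are exactly the n with G(n) = 0.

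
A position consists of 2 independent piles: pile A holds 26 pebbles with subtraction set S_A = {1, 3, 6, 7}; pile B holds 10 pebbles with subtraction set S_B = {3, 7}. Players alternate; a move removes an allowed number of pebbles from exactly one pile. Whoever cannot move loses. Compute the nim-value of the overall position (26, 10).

Pile A, S = {1, 3, 6, 7}:
n :  0  1  2  3  4  5  6  7  8  9 10 11 12 13 14 15 16 17 18 19 20 21 22 23 24 25 26
G :  0  1  0  1  0  1  2  3  2  3  2  3  0  1  0  1  0  1  2  3  2  3  2  3  0  1  0
G_A(26) = 0.
Pile B, S = {3, 7}:
G(0) = 0
G(1) = mex{} = 0
G(2) = mex{} = 0
G(3) = mex{0} = 1
G(4) = mex{0} = 1
G(5) = mex{0} = 1
G(6) = mex{1} = 0
G(7) = mex{1,0} = 2
G(8) = mex{1,0} = 2
G(9) = mex{0,0} = 1
G(10) = mex{2,1} = 0
G_B(10) = 0.
Combined Grundy value = 0 ⊕ 0 = 0.

0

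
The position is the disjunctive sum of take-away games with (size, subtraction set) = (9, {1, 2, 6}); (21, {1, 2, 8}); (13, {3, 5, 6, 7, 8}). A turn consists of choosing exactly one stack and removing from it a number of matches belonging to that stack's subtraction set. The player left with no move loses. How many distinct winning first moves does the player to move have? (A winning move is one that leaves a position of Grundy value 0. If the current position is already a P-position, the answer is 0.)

6

Stack A, S = {1, 2, 6}:
G(0) = 0
G(1) = mex{0} = 1
G(2) = mex{1,0} = 2
G(3) = mex{2,1} = 0
G(4) = mex{0,2} = 1
G(5) = mex{1,0} = 2
G(6) = mex{2,1,0} = 3
G(7) = mex{3,2,1} = 0
G(8) = mex{0,3,2} = 1
G(9) = mex{1,0,0} = 2
G_A(9) = 2.
Stack B, S = {1, 2, 8}:
n :  0  1  2  3  4  5  6  7  8  9 10 11 12 13 14 15 16 17 18 19 20 21
G :  0  1  2  0  1  2  0  1  2  0  1  2  0  1  2  0  1  2  0  1  2  0
G_B(21) = 0.
Stack C, S = {3, 5, 6, 7, 8}:
G(0) = 0
G(1) = mex{} = 0
G(2) = mex{} = 0
G(3) = mex{0} = 1
G(4) = mex{0} = 1
G(5) = mex{0,0} = 1
G(6) = mex{1,0,0} = 2
G(7) = mex{1,0,0,0} = 2
G(8) = mex{1,1,0,0,0} = 2
G(9) = mex{2,1,1,0,0} = 3
G(10) = mex{2,1,1,1,0} = 3
G(11) = mex{2,2,1,1,1} = 0
G(12) = mex{3,2,2,1,1} = 0
G(13) = mex{3,2,2,2,1} = 0
G_C(13) = 0.
Combined Grundy value = 2 ⊕ 0 ⊕ 0 = 2.
A winning move leaves total XOR = 0, i.e. changes one component's Grundy value g to g ⊕ X where X is the current total.
Stack A: need g' = 2⊕2 = 0. Options: 9−1→G=1, 9−2→G=0, 9−6→G=0. Hits: 2.
Stack B: need g' = 0⊕2 = 2. Options: 21−1→G=2, 21−2→G=1, 21−8→G=1. Hits: 1.
Stack C: need g' = 0⊕2 = 2. Options: 13−3→G=3, 13−5→G=2, 13−6→G=2, 13−7→G=2, 13−8→G=1. Hits: 3.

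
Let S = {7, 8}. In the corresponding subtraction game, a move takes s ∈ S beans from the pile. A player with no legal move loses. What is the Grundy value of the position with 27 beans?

G(0) = 0
G(1) = mex{} = 0
G(2) = mex{} = 0
G(3) = mex{} = 0
G(4) = mex{} = 0
G(5) = mex{} = 0
G(6) = mex{} = 0
G(7) = mex{0} = 1
G(8) = mex{0,0} = 1
G(9) = mex{0,0} = 1
G(10) = mex{0,0} = 1
G(11) = mex{0,0} = 1
G(12) = mex{0,0} = 1
G(13) = mex{0,0} = 1
G(14) = mex{1,0} = 2
G(15) = mex{1,1} = 0
G(16) = mex{1,1} = 0
G(17) = mex{1,1} = 0
G(18) = mex{1,1} = 0
G(19) = mex{1,1} = 0
G(20) = mex{1,1} = 0
G(21) = mex{2,1} = 0
G(22) = mex{0,2} = 1
G(23) = mex{0,0} = 1
G(24) = mex{0,0} = 1
G(25) = mex{0,0} = 1
G(26) = mex{0,0} = 1
G(27) = mex{0,0} = 1

1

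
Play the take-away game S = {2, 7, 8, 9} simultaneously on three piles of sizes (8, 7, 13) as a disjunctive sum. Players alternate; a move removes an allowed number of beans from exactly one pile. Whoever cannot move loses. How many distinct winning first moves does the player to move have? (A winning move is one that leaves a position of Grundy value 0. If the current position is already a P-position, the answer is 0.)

3

All piles use S = {2, 7, 8, 9}:
G(0) = 0
G(1) = mex{} = 0
G(2) = mex{0} = 1
G(3) = mex{0} = 1
G(4) = mex{1} = 0
G(5) = mex{1} = 0
G(6) = mex{0} = 1
G(7) = mex{0,0} = 1
G(8) = mex{1,0,0} = 2
G(9) = mex{1,1,0,0} = 2
G(10) = mex{2,1,1,0} = 3
G(11) = mex{2,0,1,1} = 3
G(12) = mex{3,0,0,1} = 2
G(13) = mex{3,1,0,0} = 2
Pile A: G(8) = 2.
Pile B: G(7) = 1.
Pile C: G(13) = 2.
Combined Grundy value = 2 ⊕ 1 ⊕ 2 = 1.
A winning move leaves total XOR = 0, i.e. changes one component's Grundy value g to g ⊕ X where X is the current total.
Pile A: need g' = 2⊕1 = 3. Options: 8−2→G=1, 8−7→G=0, 8−8→G=0. Hits: 0.
Pile B: need g' = 1⊕1 = 0. Options: 7−2→G=0, 7−7→G=0. Hits: 2.
Pile C: need g' = 2⊕1 = 3. Options: 13−2→G=3, 13−7→G=1, 13−8→G=0, 13−9→G=0. Hits: 1.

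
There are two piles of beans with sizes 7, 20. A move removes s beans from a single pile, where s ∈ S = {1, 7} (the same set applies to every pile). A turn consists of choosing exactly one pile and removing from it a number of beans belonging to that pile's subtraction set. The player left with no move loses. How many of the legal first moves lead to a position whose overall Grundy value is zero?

All piles use S = {1, 7}:
n :  0  1  2  3  4  5  6  7  8  9 10 11 12 13 14 15 16 17 18 19 20
G :  0  1  0  1  0  1  0  1  0  1  0  1  0  1  0  1  0  1  0  1  0
Pile A: G(7) = 1.
Pile B: G(20) = 0.
Combined Grundy value = 1 ⊕ 0 = 1.
A winning move leaves total XOR = 0, i.e. changes one component's Grundy value g to g ⊕ X where X is the current total.
Pile A: need g' = 1⊕1 = 0. Options: 7−1→G=0, 7−7→G=0. Hits: 2.
Pile B: need g' = 0⊕1 = 1. Options: 20−1→G=1, 20−7→G=1. Hits: 2.

4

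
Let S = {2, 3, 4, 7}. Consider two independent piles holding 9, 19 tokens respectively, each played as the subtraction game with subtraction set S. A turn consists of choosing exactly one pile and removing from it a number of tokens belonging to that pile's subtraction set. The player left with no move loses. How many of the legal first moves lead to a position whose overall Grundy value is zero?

1

All piles use S = {2, 3, 4, 7}:
n :  0  1  2  3  4  5  6  7  8  9 10 11 12 13 14 15 16 17 18 19
G :  0  0  1  1  2  2  0  3  1  4  2  0  0  1  1  2  2  0  3  1
Pile A: G(9) = 4.
Pile B: G(19) = 1.
Combined Grundy value = 4 ⊕ 1 = 5.
A winning move leaves total XOR = 0, i.e. changes one component's Grundy value g to g ⊕ X where X is the current total.
Pile A: need g' = 4⊕5 = 1. Options: 9−2→G=3, 9−3→G=0, 9−4→G=2, 9−7→G=1. Hits: 1.
Pile B: need g' = 1⊕5 = 4. Options: 19−2→G=0, 19−3→G=2, 19−4→G=2, 19−7→G=0. Hits: 0.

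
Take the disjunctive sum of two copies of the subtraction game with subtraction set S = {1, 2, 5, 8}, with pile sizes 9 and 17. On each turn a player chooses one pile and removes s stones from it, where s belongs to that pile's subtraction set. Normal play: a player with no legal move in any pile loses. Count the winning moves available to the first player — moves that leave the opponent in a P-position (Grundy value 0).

4

All piles use S = {1, 2, 5, 8}:
n :  0  1  2  3  4  5  6  7  8  9 10 11 12 13 14 15 16 17
G :  0  1  2  0  1  2  0  1  2  0  1  2  0  1  2  0  1  2
Pile A: G(9) = 0.
Pile B: G(17) = 2.
Combined Grundy value = 0 ⊕ 2 = 2.
A winning move leaves total XOR = 0, i.e. changes one component's Grundy value g to g ⊕ X where X is the current total.
Pile A: need g' = 0⊕2 = 2. Options: 9−1→G=2, 9−2→G=1, 9−5→G=1, 9−8→G=1. Hits: 1.
Pile B: need g' = 2⊕2 = 0. Options: 17−1→G=1, 17−2→G=0, 17−5→G=0, 17−8→G=0. Hits: 3.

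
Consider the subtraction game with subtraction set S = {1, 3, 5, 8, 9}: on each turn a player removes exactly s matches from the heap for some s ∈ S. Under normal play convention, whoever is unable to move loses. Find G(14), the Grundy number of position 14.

2

G(0) = 0
G(1) = mex{0} = 1
G(2) = mex{1} = 0
G(3) = mex{0,0} = 1
G(4) = mex{1,1} = 0
G(5) = mex{0,0,0} = 1
G(6) = mex{1,1,1} = 0
G(7) = mex{0,0,0} = 1
G(8) = mex{1,1,1,0} = 2
G(9) = mex{2,0,0,1,0} = 3
G(10) = mex{3,1,1,0,1} = 2
G(11) = mex{2,2,0,1,0} = 3
G(12) = mex{3,3,1,0,1} = 2
G(13) = mex{2,2,2,1,0} = 3
G(14) = mex{3,3,3,0,1} = 2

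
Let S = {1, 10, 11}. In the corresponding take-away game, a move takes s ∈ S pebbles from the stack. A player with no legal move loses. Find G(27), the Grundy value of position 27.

G(0) = 0
G(1) = mex{0} = 1
G(2) = mex{1} = 0
G(3) = mex{0} = 1
G(4) = mex{1} = 0
G(5) = mex{0} = 1
G(6) = mex{1} = 0
G(7) = mex{0} = 1
G(8) = mex{1} = 0
G(9) = mex{0} = 1
G(10) = mex{1,0} = 2
G(11) = mex{2,1,0} = 3
G(12) = mex{3,0,1} = 2
G(13) = mex{2,1,0} = 3
G(14) = mex{3,0,1} = 2
G(15) = mex{2,1,0} = 3
G(16) = mex{3,0,1} = 2
G(17) = mex{2,1,0} = 3
G(18) = mex{3,0,1} = 2
G(19) = mex{2,1,0} = 3
G(20) = mex{3,2,1} = 0
G(21) = mex{0,3,2} = 1
G(22) = mex{1,2,3} = 0
G(23) = mex{0,3,2} = 1
G(24) = mex{1,2,3} = 0
G(25) = mex{0,3,2} = 1
G(26) = mex{1,2,3} = 0
G(27) = mex{0,3,2} = 1

1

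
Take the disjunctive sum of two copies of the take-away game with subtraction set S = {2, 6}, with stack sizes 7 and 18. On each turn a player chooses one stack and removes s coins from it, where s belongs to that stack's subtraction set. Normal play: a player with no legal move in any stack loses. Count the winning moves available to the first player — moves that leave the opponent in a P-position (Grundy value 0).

0

All stacks use S = {2, 6}:
n :  0  1  2  3  4  5  6  7  8  9 10 11 12 13 14 15 16 17 18
G :  0  0  1  1  0  0  1  1  0  0  1  1  0  0  1  1  0  0  1
Stack A: G(7) = 1.
Stack B: G(18) = 1.
Combined Grundy value = 1 ⊕ 1 = 0.
A winning move leaves total XOR = 0, i.e. changes one component's Grundy value g to g ⊕ X where X is the current total.
Stack A: target g' = 1⊕0 = 1, but every legal move changes the Grundy value (mex property), so 0 moves.
Stack B: target g' = 1⊕0 = 1, but every legal move changes the Grundy value (mex property), so 0 moves.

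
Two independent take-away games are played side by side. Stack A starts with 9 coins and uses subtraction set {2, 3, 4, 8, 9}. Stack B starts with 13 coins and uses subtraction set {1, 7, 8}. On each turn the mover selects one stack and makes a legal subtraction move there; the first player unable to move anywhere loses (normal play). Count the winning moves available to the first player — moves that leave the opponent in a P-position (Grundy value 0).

1

Stack A, S = {2, 3, 4, 8, 9}:
n : 0 1 2 3 4 5 6 7 8 9
G : 0 0 1 1 2 2 0 0 1 1
G_A(9) = 1.
Stack B, S = {1, 7, 8}:
n :  0  1  2  3  4  5  6  7  8  9 10 11 12 13
G :  0  1  0  1  0  1  0  1  2  3  2  3  2  3
G_B(13) = 3.
Combined Grundy value = 1 ⊕ 3 = 2.
A winning move leaves total XOR = 0, i.e. changes one component's Grundy value g to g ⊕ X where X is the current total.
Stack A: need g' = 1⊕2 = 3. Options: 9−2→G=0, 9−3→G=0, 9−4→G=2, 9−8→G=0, 9−9→G=0. Hits: 0.
Stack B: need g' = 3⊕2 = 1. Options: 13−1→G=2, 13−7→G=0, 13−8→G=1. Hits: 1.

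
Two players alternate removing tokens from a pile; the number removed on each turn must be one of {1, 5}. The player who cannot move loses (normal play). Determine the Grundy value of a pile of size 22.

0

n :  0  1  2  3  4  5  6  7  8  9 10 11 12 13 14 15 16 17 18 19 20 21 22
G :  0  1  0  1  0  1  0  1  0  1  0  1  0  1  0  1  0  1  0  1  0  1  0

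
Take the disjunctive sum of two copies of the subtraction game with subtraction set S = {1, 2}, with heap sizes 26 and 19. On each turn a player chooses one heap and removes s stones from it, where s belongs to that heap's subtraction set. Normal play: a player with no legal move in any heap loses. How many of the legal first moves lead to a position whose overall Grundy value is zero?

All heaps use S = {1, 2}:
n :  0  1  2  3  4  5  6  7  8  9 10 11 12 13 14 15 16 17 18 19 20 21 22 23 24 25 26
G :  0  1  2  0  1  2  0  1  2  0  1  2  0  1  2  0  1  2  0  1  2  0  1  2  0  1  2
Heap A: G(26) = 2.
Heap B: G(19) = 1.
Combined Grundy value = 2 ⊕ 1 = 3.
A winning move leaves total XOR = 0, i.e. changes one component's Grundy value g to g ⊕ X where X is the current total.
Heap A: need g' = 2⊕3 = 1. Options: 26−1→G=1, 26−2→G=0. Hits: 1.
Heap B: need g' = 1⊕3 = 2. Options: 19−1→G=0, 19−2→G=2. Hits: 1.

2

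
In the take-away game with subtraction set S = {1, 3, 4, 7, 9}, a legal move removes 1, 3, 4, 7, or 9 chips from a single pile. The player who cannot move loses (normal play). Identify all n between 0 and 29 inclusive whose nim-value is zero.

G(0) = 0
G(1) = mex{0} = 1
G(2) = mex{1} = 0
G(3) = mex{0,0} = 1
G(4) = mex{1,1,0} = 2
G(5) = mex{2,0,1} = 3
G(6) = mex{3,1,0} = 2
G(7) = mex{2,2,1,0} = 3
G(8) = mex{3,3,2,1} = 0
G(9) = mex{0,2,3,0,0} = 1
G(10) = mex{1,3,2,1,1} = 0
G(11) = mex{0,0,3,2,0} = 1
G(12) = mex{1,1,0,3,1} = 2
G(13) = mex{2,0,1,2,2} = 3
G(14) = mex{3,1,0,3,3} = 2
G(15) = mex{2,2,1,0,2} = 3
G(16) = mex{3,3,2,1,3} = 0
G(17) = mex{0,2,3,0,0} = 1
G(18) = mex{1,3,2,1,1} = 0
G(19) = mex{0,0,3,2,0} = 1
G(20) = mex{1,1,0,3,1} = 2
G(21) = mex{2,0,1,2,2} = 3
G(22) = mex{3,1,0,3,3} = 2
G(23) = mex{2,2,1,0,2} = 3
G(24) = mex{3,3,2,1,3} = 0
G(25) = mex{0,2,3,0,0} = 1
G(26) = mex{1,3,2,1,1} = 0
G(27) = mex{0,0,3,2,0} = 1
G(28) = mex{1,1,0,3,1} = 2
G(29) = mex{2,0,1,2,2} = 3
P-positions are exactly the n with G(n) = 0.

0, 2, 8, 10, 16, 18, 24, 26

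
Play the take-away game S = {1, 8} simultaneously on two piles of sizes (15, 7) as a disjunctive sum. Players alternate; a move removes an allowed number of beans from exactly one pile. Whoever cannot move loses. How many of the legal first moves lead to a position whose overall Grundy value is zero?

3

All piles use S = {1, 8}:
n :  0  1  2  3  4  5  6  7  8  9 10 11 12 13 14 15
G :  0  1  0  1  0  1  0  1  2  0  1  0  1  0  1  0
Pile A: G(15) = 0.
Pile B: G(7) = 1.
Combined Grundy value = 0 ⊕ 1 = 1.
A winning move leaves total XOR = 0, i.e. changes one component's Grundy value g to g ⊕ X where X is the current total.
Pile A: need g' = 0⊕1 = 1. Options: 15−1→G=1, 15−8→G=1. Hits: 2.
Pile B: need g' = 1⊕1 = 0. Options: 7−1→G=0. Hits: 1.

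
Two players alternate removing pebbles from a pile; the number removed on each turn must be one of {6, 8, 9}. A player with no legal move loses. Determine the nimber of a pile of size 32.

G(0) = 0
G(1) = mex{} = 0
G(2) = mex{} = 0
G(3) = mex{} = 0
G(4) = mex{} = 0
G(5) = mex{} = 0
G(6) = mex{0} = 1
G(7) = mex{0} = 1
G(8) = mex{0,0} = 1
G(9) = mex{0,0,0} = 1
G(10) = mex{0,0,0} = 1
G(11) = mex{0,0,0} = 1
G(12) = mex{1,0,0} = 2
G(13) = mex{1,0,0} = 2
G(14) = mex{1,1,0} = 2
G(15) = mex{1,1,1} = 0
G(16) = mex{1,1,1} = 0
G(17) = mex{1,1,1} = 0
G(18) = mex{2,1,1} = 0
G(19) = mex{2,1,1} = 0
G(20) = mex{2,2,1} = 0
G(21) = mex{0,2,2} = 1
G(22) = mex{0,2,2} = 1
G(23) = mex{0,0,2} = 1
G(24) = mex{0,0,0} = 1
G(25) = mex{0,0,0} = 1
G(26) = mex{0,0,0} = 1
G(27) = mex{1,0,0} = 2
G(28) = mex{1,0,0} = 2
G(29) = mex{1,1,0} = 2
G(30) = mex{1,1,1} = 0
G(31) = mex{1,1,1} = 0
G(32) = mex{1,1,1} = 0

0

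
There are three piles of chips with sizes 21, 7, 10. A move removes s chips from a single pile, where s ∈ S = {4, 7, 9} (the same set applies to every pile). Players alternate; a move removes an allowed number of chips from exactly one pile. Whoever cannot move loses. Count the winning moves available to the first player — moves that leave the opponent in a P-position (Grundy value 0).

3

All piles use S = {4, 7, 9}:
G(0) = 0
G(1) = mex{} = 0
G(2) = mex{} = 0
G(3) = mex{} = 0
G(4) = mex{0} = 1
G(5) = mex{0} = 1
G(6) = mex{0} = 1
G(7) = mex{0,0} = 1
G(8) = mex{1,0} = 2
G(9) = mex{1,0,0} = 2
G(10) = mex{1,0,0} = 2
G(11) = mex{1,1,0} = 2
G(12) = mex{2,1,0} = 3
G(13) = mex{2,1,1} = 0
G(14) = mex{2,1,1} = 0
G(15) = mex{2,2,1} = 0
G(16) = mex{3,2,1} = 0
G(17) = mex{0,2,2} = 1
G(18) = mex{0,2,2} = 1
G(19) = mex{0,3,2} = 1
G(20) = mex{0,0,2} = 1
G(21) = mex{1,0,3} = 2
Pile A: G(21) = 2.
Pile B: G(7) = 1.
Pile C: G(10) = 2.
Combined Grundy value = 2 ⊕ 1 ⊕ 2 = 1.
A winning move leaves total XOR = 0, i.e. changes one component's Grundy value g to g ⊕ X where X is the current total.
Pile A: need g' = 2⊕1 = 3. Options: 21−4→G=1, 21−7→G=0, 21−9→G=3. Hits: 1.
Pile B: need g' = 1⊕1 = 0. Options: 7−4→G=0, 7−7→G=0. Hits: 2.
Pile C: need g' = 2⊕1 = 3. Options: 10−4→G=1, 10−7→G=0, 10−9→G=0. Hits: 0.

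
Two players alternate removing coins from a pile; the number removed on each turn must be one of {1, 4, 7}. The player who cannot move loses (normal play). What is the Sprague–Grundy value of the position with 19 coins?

1

n :  0  1  2  3  4  5  6  7  8  9 10 11 12 13 14 15 16 17 18 19
G :  0  1  0  1  2  0  1  2  0  1  0  1  2  0  1  2  0  1  0  1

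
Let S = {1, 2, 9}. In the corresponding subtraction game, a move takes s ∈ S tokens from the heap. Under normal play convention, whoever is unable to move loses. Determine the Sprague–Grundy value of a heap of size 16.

G(0) = 0
G(1) = mex{0} = 1
G(2) = mex{1,0} = 2
G(3) = mex{2,1} = 0
G(4) = mex{0,2} = 1
G(5) = mex{1,0} = 2
G(6) = mex{2,1} = 0
G(7) = mex{0,2} = 1
G(8) = mex{1,0} = 2
G(9) = mex{2,1,0} = 3
G(10) = mex{3,2,1} = 0
G(11) = mex{0,3,2} = 1
G(12) = mex{1,0,0} = 2
G(13) = mex{2,1,1} = 0
G(14) = mex{0,2,2} = 1
G(15) = mex{1,0,0} = 2
G(16) = mex{2,1,1} = 0

0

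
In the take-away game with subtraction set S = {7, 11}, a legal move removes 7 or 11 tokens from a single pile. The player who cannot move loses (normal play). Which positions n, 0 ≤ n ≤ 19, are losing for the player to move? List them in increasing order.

G(0) = 0
G(1) = mex{} = 0
G(2) = mex{} = 0
G(3) = mex{} = 0
G(4) = mex{} = 0
G(5) = mex{} = 0
G(6) = mex{} = 0
G(7) = mex{0} = 1
G(8) = mex{0} = 1
G(9) = mex{0} = 1
G(10) = mex{0} = 1
G(11) = mex{0,0} = 1
G(12) = mex{0,0} = 1
G(13) = mex{0,0} = 1
G(14) = mex{1,0} = 2
G(15) = mex{1,0} = 2
G(16) = mex{1,0} = 2
G(17) = mex{1,0} = 2
G(18) = mex{1,1} = 0
G(19) = mex{1,1} = 0
P-positions are exactly the n with G(n) = 0.

0, 1, 2, 3, 4, 5, 6, 18, 19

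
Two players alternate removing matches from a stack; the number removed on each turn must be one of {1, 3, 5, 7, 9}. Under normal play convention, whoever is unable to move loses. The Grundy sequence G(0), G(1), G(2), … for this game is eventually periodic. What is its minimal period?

G(0) = 0
G(1) = mex{0} = 1
G(2) = mex{1} = 0
G(3) = mex{0,0} = 1
G(4) = mex{1,1} = 0
G(5) = mex{0,0,0} = 1
G(6) = mex{1,1,1} = 0
G(7) = mex{0,0,0,0} = 1
G(8) = mex{1,1,1,1} = 0
G(9) = mex{0,0,0,0,0} = 1
G(10) = mex{1,1,1,1,1} = 0
G(11) = mex{0,0,0,0,0} = 1
G(12) = mex{1,1,1,1,1} = 0
G(13) = mex{0,0,0,0,0} = 1
G(14) = mex{1,1,1,1,1} = 0
G(n+2) = G(n) holds for n = 0,…,8 (a full window of length max(S) = 9), so the sequence is purely periodic with period 2.

2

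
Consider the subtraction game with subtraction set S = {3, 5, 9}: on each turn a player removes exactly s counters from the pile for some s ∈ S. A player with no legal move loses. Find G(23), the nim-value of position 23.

n :  0  1  2  3  4  5  6  7  8  9 10 11 12 13 14 15 16 17 18 19 20 21 22 23
G :  0  0  0  1  1  1  2  2  0  3  3  1  0  2  0  1  0  1  0  1  0  1  0  1

1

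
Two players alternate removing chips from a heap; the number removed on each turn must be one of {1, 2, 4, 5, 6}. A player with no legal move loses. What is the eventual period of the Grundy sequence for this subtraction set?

n :  0  1  2  3  4  5  6  7  8  9 10 11 12 13 14 15 16 17 18 19 20 21
G :  0  1  2  0  1  2  3  4  5  3  0  1  2  0  1  2  3  4  5  3  0  1
G(n+10) = G(n) holds for n = 0,…,5 (a full window of length max(S) = 6), so the sequence is purely periodic with period 10.

10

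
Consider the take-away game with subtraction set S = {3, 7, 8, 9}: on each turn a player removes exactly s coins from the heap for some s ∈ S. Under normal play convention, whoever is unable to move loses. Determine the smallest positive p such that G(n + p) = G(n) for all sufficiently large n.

16

G(0) = 0
G(1) = mex{} = 0
G(2) = mex{} = 0
G(3) = mex{0} = 1
G(4) = mex{0} = 1
G(5) = mex{0} = 1
G(6) = mex{1} = 0
G(7) = mex{1,0} = 2
G(8) = mex{1,0,0} = 2
G(9) = mex{0,0,0,0} = 1
G(10) = mex{2,1,0,0} = 3
G(11) = mex{2,1,1,0} = 3
G(12) = mex{1,1,1,1} = 0
G(13) = mex{3,0,1,1} = 2
G(14) = mex{3,2,0,1} = 4
G(15) = mex{0,2,2,0} = 1
G(16) = mex{2,1,2,2} = 0
G(17) = mex{4,3,1,2} = 0
G(18) = mex{1,3,3,1} = 0
G(19) = mex{0,0,3,3} = 1
G(20) = mex{0,2,0,3} = 1
G(21) = mex{0,4,2,0} = 1
G(22) = mex{1,1,4,2} = 0
G(23) = mex{1,0,1,4} = 2
G(24) = mex{1,0,0,1} = 2
G(25) = mex{0,0,0,0} = 1
G(26) = mex{2,1,0,0} = 3
G(27) = mex{2,1,1,0} = 3
G(28) = mex{1,1,1,1} = 0
G(29) = mex{3,0,1,1} = 2
G(30) = mex{3,2,0,1} = 4
G(31) = mex{0,2,2,0} = 1
G(32) = mex{2,1,2,2} = 0
G(33) = mex{4,3,1,2} = 0
G(n+16) = G(n) holds for n = 0,…,8 (a full window of length max(S) = 9), so the sequence is purely periodic with period 16.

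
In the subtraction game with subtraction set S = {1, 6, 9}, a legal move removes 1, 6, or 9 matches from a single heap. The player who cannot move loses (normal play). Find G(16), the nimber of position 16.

2

n :  0  1  2  3  4  5  6  7  8  9 10 11 12 13 14 15 16
G :  0  1  0  1  0  1  2  0  1  2  3  2  0  1  0  1  2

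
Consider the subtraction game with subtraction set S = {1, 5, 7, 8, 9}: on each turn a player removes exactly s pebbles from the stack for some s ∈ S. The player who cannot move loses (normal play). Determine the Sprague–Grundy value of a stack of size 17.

1

G(0) = 0
G(1) = mex{0} = 1
G(2) = mex{1} = 0
G(3) = mex{0} = 1
G(4) = mex{1} = 0
G(5) = mex{0,0} = 1
G(6) = mex{1,1} = 0
G(7) = mex{0,0,0} = 1
G(8) = mex{1,1,1,0} = 2
G(9) = mex{2,0,0,1,0} = 3
G(10) = mex{3,1,1,0,1} = 2
G(11) = mex{2,0,0,1,0} = 3
G(12) = mex{3,1,1,0,1} = 2
G(13) = mex{2,2,0,1,0} = 3
G(14) = mex{3,3,1,0,1} = 2
G(15) = mex{2,2,2,1,0} = 3
G(16) = mex{3,3,3,2,1} = 0
G(17) = mex{0,2,2,3,2} = 1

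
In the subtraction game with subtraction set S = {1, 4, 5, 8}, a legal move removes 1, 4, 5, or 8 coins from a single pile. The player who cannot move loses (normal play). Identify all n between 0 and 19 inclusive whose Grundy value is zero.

0, 2, 9, 11, 18

n :  0  1  2  3  4  5  6  7  8  9 10 11 12 13 14 15 16 17 18 19
G :  0  1  0  1  2  3  2  3  4  0  1  0  1  2  3  2  3  4  0  1
P-positions are exactly the n with G(n) = 0.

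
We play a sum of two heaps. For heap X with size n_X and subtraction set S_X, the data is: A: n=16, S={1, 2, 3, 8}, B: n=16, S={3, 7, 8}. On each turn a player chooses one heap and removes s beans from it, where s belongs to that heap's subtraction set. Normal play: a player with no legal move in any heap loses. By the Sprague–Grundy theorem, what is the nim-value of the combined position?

Heap A, S = {1, 2, 3, 8}:
G(0) = 0
G(1) = mex{0} = 1
G(2) = mex{1,0} = 2
G(3) = mex{2,1,0} = 3
G(4) = mex{3,2,1} = 0
G(5) = mex{0,3,2} = 1
G(6) = mex{1,0,3} = 2
G(7) = mex{2,1,0} = 3
G(8) = mex{3,2,1,0} = 4
G(9) = mex{4,3,2,1} = 0
G(10) = mex{0,4,3,2} = 1
G(11) = mex{1,0,4,3} = 2
G(12) = mex{2,1,0,0} = 3
G(13) = mex{3,2,1,1} = 0
G(14) = mex{0,3,2,2} = 1
G(15) = mex{1,0,3,3} = 2
G(16) = mex{2,1,0,4} = 3
G_A(16) = 3.
Heap B, S = {3, 7, 8}:
G(0) = 0
G(1) = mex{} = 0
G(2) = mex{} = 0
G(3) = mex{0} = 1
G(4) = mex{0} = 1
G(5) = mex{0} = 1
G(6) = mex{1} = 0
G(7) = mex{1,0} = 2
G(8) = mex{1,0,0} = 2
G(9) = mex{0,0,0} = 1
G(10) = mex{2,1,0} = 3
G(11) = mex{2,1,1} = 0
G(12) = mex{1,1,1} = 0
G(13) = mex{3,0,1} = 2
G(14) = mex{0,2,0} = 1
G(15) = mex{0,2,2} = 1
G(16) = mex{2,1,2} = 0
G_B(16) = 0.
Combined Grundy value = 3 ⊕ 0 = 3.

3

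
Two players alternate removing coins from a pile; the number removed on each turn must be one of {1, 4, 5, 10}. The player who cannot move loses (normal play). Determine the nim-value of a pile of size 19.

2

G(0) = 0
G(1) = mex{0} = 1
G(2) = mex{1} = 0
G(3) = mex{0} = 1
G(4) = mex{1,0} = 2
G(5) = mex{2,1,0} = 3
G(6) = mex{3,0,1} = 2
G(7) = mex{2,1,0} = 3
G(8) = mex{3,2,1} = 0
G(9) = mex{0,3,2} = 1
G(10) = mex{1,2,3,0} = 4
G(11) = mex{4,3,2,1} = 0
G(12) = mex{0,0,3,0} = 1
G(13) = mex{1,1,0,1} = 2
G(14) = mex{2,4,1,2} = 0
G(15) = mex{0,0,4,3} = 1
G(16) = mex{1,1,0,2} = 3
G(17) = mex{3,2,1,3} = 0
G(18) = mex{0,0,2,0} = 1
G(19) = mex{1,1,0,1} = 2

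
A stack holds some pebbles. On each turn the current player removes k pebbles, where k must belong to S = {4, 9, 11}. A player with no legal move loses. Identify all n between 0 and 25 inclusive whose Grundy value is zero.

n :  0  1  2  3  4  5  6  7  8  9 10 11 12 13 14 15 16 17 18 19 20 21 22 23 24 25
G :  0  0  0  0  1  1  1  1  0  2  2  2  1  3  3  0  0  2  0  1  1  0  1  0  2  1
P-positions are exactly the n with G(n) = 0.

0, 1, 2, 3, 8, 15, 16, 18, 21, 23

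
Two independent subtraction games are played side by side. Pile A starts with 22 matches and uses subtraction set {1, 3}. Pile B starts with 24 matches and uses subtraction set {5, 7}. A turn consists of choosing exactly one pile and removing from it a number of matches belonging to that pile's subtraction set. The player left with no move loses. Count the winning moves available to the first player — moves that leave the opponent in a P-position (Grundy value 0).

0

Pile A, S = {1, 3}:
n :  0  1  2  3  4  5  6  7  8  9 10 11 12 13 14 15 16 17 18 19 20 21 22
G :  0  1  0  1  0  1  0  1  0  1  0  1  0  1  0  1  0  1  0  1  0  1  0
G_A(22) = 0.
Pile B, S = {5, 7}:
G(0) = 0
G(1) = mex{} = 0
G(2) = mex{} = 0
G(3) = mex{} = 0
G(4) = mex{} = 0
G(5) = mex{0} = 1
G(6) = mex{0} = 1
G(7) = mex{0,0} = 1
G(8) = mex{0,0} = 1
G(9) = mex{0,0} = 1
G(10) = mex{1,0} = 2
G(11) = mex{1,0} = 2
G(12) = mex{1,1} = 0
G(13) = mex{1,1} = 0
G(14) = mex{1,1} = 0
G(15) = mex{2,1} = 0
G(16) = mex{2,1} = 0
G(17) = mex{0,2} = 1
G(18) = mex{0,2} = 1
G(19) = mex{0,0} = 1
G(20) = mex{0,0} = 1
G(21) = mex{0,0} = 1
G(22) = mex{1,0} = 2
G(23) = mex{1,0} = 2
G(24) = mex{1,1} = 0
G_B(24) = 0.
Combined Grundy value = 0 ⊕ 0 = 0.
A winning move leaves total XOR = 0, i.e. changes one component's Grundy value g to g ⊕ X where X is the current total.
Pile A: target g' = 0⊕0 = 0, but every legal move changes the Grundy value (mex property), so 0 moves.
Pile B: target g' = 0⊕0 = 0, but every legal move changes the Grundy value (mex property), so 0 moves.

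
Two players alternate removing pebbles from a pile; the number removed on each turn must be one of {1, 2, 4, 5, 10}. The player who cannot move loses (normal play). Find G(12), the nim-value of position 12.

G(0) = 0
G(1) = mex{0} = 1
G(2) = mex{1,0} = 2
G(3) = mex{2,1} = 0
G(4) = mex{0,2,0} = 1
G(5) = mex{1,0,1,0} = 2
G(6) = mex{2,1,2,1} = 0
G(7) = mex{0,2,0,2} = 1
G(8) = mex{1,0,1,0} = 2
G(9) = mex{2,1,2,1} = 0
G(10) = mex{0,2,0,2,0} = 1
G(11) = mex{1,0,1,0,1} = 2
G(12) = mex{2,1,2,1,2} = 0

0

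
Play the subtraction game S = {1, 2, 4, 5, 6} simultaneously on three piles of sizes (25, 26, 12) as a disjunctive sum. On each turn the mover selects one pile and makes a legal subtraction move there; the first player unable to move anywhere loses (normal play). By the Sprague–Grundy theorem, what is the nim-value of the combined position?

All piles use S = {1, 2, 4, 5, 6}:
n :  0  1  2  3  4  5  6  7  8  9 10 11 12 13 14 15 16 17 18 19 20 21 22 23 24 25 26
G :  0  1  2  0  1  2  3  4  5  3  0  1  2  0  1  2  3  4  5  3  0  1  2  0  1  2  3
Pile A: G(25) = 2.
Pile B: G(26) = 3.
Pile C: G(12) = 2.
Combined Grundy value = 2 ⊕ 3 ⊕ 2 = 3.

3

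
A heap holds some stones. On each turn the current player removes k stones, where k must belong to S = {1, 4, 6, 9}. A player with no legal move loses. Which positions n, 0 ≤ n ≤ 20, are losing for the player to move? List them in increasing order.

0, 2, 5, 7, 10, 12, 15, 17, 20

n :  0  1  2  3  4  5  6  7  8  9 10 11 12 13 14 15 16 17 18 19 20
G :  0  1  0  1  2  0  1  0  1  2  0  1  0  1  2  0  1  0  1  2  0
P-positions are exactly the n with G(n) = 0.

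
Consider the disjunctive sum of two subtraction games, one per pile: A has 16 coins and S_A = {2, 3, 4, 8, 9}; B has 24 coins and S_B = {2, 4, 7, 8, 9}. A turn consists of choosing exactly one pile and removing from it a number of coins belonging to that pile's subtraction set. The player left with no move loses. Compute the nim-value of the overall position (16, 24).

3

Pile A, S = {2, 3, 4, 8, 9}:
n :  0  1  2  3  4  5  6  7  8  9 10 11 12 13 14 15 16
G :  0  0  1  1  2  2  0  0  1  1  2  2  0  0  1  1  2
G_A(16) = 2.
Pile B, S = {2, 4, 7, 8, 9}:
n :  0  1  2  3  4  5  6  7  8  9 10 11 12 13 14 15 16 17 18 19 20 21 22 23 24
G :  0  0  1  1  2  2  0  3  1  4  2  0  0  1  1  2  2  0  3  1  4  2  0  0  1
G_B(24) = 1.
Combined Grundy value = 2 ⊕ 1 = 3.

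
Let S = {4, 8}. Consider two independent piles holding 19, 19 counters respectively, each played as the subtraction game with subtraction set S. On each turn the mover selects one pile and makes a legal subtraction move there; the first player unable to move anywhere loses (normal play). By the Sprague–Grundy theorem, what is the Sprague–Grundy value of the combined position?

All piles use S = {4, 8}:
G(0) = 0
G(1) = mex{} = 0
G(2) = mex{} = 0
G(3) = mex{} = 0
G(4) = mex{0} = 1
G(5) = mex{0} = 1
G(6) = mex{0} = 1
G(7) = mex{0} = 1
G(8) = mex{1,0} = 2
G(9) = mex{1,0} = 2
G(10) = mex{1,0} = 2
G(11) = mex{1,0} = 2
G(12) = mex{2,1} = 0
G(13) = mex{2,1} = 0
G(14) = mex{2,1} = 0
G(15) = mex{2,1} = 0
G(16) = mex{0,2} = 1
G(17) = mex{0,2} = 1
G(18) = mex{0,2} = 1
G(19) = mex{0,2} = 1
Pile A: G(19) = 1.
Pile B: G(19) = 1.
Combined Grundy value = 1 ⊕ 1 = 0.

0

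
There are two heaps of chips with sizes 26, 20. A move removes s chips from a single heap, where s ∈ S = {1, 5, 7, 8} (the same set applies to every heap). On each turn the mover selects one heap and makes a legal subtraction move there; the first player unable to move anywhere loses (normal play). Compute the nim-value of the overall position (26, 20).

All heaps use S = {1, 5, 7, 8}:
G(0) = 0
G(1) = mex{0} = 1
G(2) = mex{1} = 0
G(3) = mex{0} = 1
G(4) = mex{1} = 0
G(5) = mex{0,0} = 1
G(6) = mex{1,1} = 0
G(7) = mex{0,0,0} = 1
G(8) = mex{1,1,1,0} = 2
G(9) = mex{2,0,0,1} = 3
G(10) = mex{3,1,1,0} = 2
G(11) = mex{2,0,0,1} = 3
G(12) = mex{3,1,1,0} = 2
G(13) = mex{2,2,0,1} = 3
G(14) = mex{3,3,1,0} = 2
G(15) = mex{2,2,2,1} = 0
G(16) = mex{0,3,3,2} = 1
G(17) = mex{1,2,2,3} = 0
G(18) = mex{0,3,3,2} = 1
G(19) = mex{1,2,2,3} = 0
G(20) = mex{0,0,3,2} = 1
G(21) = mex{1,1,2,3} = 0
G(22) = mex{0,0,0,2} = 1
G(23) = mex{1,1,1,0} = 2
G(24) = mex{2,0,0,1} = 3
G(25) = mex{3,1,1,0} = 2
G(26) = mex{2,0,0,1} = 3
Heap A: G(26) = 3.
Heap B: G(20) = 1.
Combined Grundy value = 3 ⊕ 1 = 2.

2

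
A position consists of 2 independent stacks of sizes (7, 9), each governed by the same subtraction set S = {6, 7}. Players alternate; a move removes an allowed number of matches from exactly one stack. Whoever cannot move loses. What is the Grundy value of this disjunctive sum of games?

0

All stacks use S = {6, 7}:
G(0) = 0
G(1) = mex{} = 0
G(2) = mex{} = 0
G(3) = mex{} = 0
G(4) = mex{} = 0
G(5) = mex{} = 0
G(6) = mex{0} = 1
G(7) = mex{0,0} = 1
G(8) = mex{0,0} = 1
G(9) = mex{0,0} = 1
Stack A: G(7) = 1.
Stack B: G(9) = 1.
Combined Grundy value = 1 ⊕ 1 = 0.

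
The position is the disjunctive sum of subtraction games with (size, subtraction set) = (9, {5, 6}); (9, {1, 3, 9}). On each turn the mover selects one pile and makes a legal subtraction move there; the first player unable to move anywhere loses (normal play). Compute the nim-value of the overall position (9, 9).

Pile A, S = {5, 6}:
n : 0 1 2 3 4 5 6 7 8 9
G : 0 0 0 0 0 1 1 1 1 1
G_A(9) = 1.
Pile B, S = {1, 3, 9}:
n : 0 1 2 3 4 5 6 7 8 9
G : 0 1 0 1 0 1 0 1 0 1
G_B(9) = 1.
Combined Grundy value = 1 ⊕ 1 = 0.

0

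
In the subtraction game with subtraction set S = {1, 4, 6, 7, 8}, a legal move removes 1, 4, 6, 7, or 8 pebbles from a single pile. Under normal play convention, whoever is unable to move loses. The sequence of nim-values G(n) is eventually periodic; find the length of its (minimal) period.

14

G(0) = 0
G(1) = mex{0} = 1
G(2) = mex{1} = 0
G(3) = mex{0} = 1
G(4) = mex{1,0} = 2
G(5) = mex{2,1} = 0
G(6) = mex{0,0,0} = 1
G(7) = mex{1,1,1,0} = 2
G(8) = mex{2,2,0,1,0} = 3
G(9) = mex{3,0,1,0,1} = 2
G(10) = mex{2,1,2,1,0} = 3
G(11) = mex{3,2,0,2,1} = 4
G(12) = mex{4,3,1,0,2} = 5
G(13) = mex{5,2,2,1,0} = 3
G(14) = mex{3,3,3,2,1} = 0
G(15) = mex{0,4,2,3,2} = 1
G(16) = mex{1,5,3,2,3} = 0
G(17) = mex{0,3,4,3,2} = 1
G(18) = mex{1,0,5,4,3} = 2
G(19) = mex{2,1,3,5,4} = 0
G(20) = mex{0,0,0,3,5} = 1
G(21) = mex{1,1,1,0,3} = 2
G(22) = mex{2,2,0,1,0} = 3
G(23) = mex{3,0,1,0,1} = 2
G(24) = mex{2,1,2,1,0} = 3
G(25) = mex{3,2,0,2,1} = 4
G(26) = mex{4,3,1,0,2} = 5
G(27) = mex{5,2,2,1,0} = 3
G(28) = mex{3,3,3,2,1} = 0
G(29) = mex{0,4,2,3,2} = 1
G(n+14) = G(n) holds for n = 0,…,7 (a full window of length max(S) = 8), so the sequence is purely periodic with period 14.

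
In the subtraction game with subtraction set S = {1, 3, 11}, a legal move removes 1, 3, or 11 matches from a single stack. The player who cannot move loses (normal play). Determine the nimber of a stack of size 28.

0

G(0) = 0
G(1) = mex{0} = 1
G(2) = mex{1} = 0
G(3) = mex{0,0} = 1
G(4) = mex{1,1} = 0
G(5) = mex{0,0} = 1
G(6) = mex{1,1} = 0
G(7) = mex{0,0} = 1
G(8) = mex{1,1} = 0
G(9) = mex{0,0} = 1
G(10) = mex{1,1} = 0
G(11) = mex{0,0,0} = 1
G(12) = mex{1,1,1} = 0
G(13) = mex{0,0,0} = 1
G(14) = mex{1,1,1} = 0
G(15) = mex{0,0,0} = 1
G(16) = mex{1,1,1} = 0
G(17) = mex{0,0,0} = 1
G(18) = mex{1,1,1} = 0
G(19) = mex{0,0,0} = 1
G(20) = mex{1,1,1} = 0
G(21) = mex{0,0,0} = 1
G(22) = mex{1,1,1} = 0
G(23) = mex{0,0,0} = 1
G(24) = mex{1,1,1} = 0
G(25) = mex{0,0,0} = 1
G(26) = mex{1,1,1} = 0
G(27) = mex{0,0,0} = 1
G(28) = mex{1,1,1} = 0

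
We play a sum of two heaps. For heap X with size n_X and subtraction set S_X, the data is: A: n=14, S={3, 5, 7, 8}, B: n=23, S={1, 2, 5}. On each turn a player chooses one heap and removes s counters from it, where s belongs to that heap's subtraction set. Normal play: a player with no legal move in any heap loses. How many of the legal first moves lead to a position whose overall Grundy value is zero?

3

Heap A, S = {3, 5, 7, 8}:
n :  0  1  2  3  4  5  6  7  8  9 10 11 12 13 14
G :  0  0  0  1  1  1  2  2  2  3  3  0  0  0  1
G_A(14) = 1.
Heap B, S = {1, 2, 5}:
G(0) = 0
G(1) = mex{0} = 1
G(2) = mex{1,0} = 2
G(3) = mex{2,1} = 0
G(4) = mex{0,2} = 1
G(5) = mex{1,0,0} = 2
G(6) = mex{2,1,1} = 0
G(7) = mex{0,2,2} = 1
G(8) = mex{1,0,0} = 2
G(9) = mex{2,1,1} = 0
G(10) = mex{0,2,2} = 1
G(11) = mex{1,0,0} = 2
G(12) = mex{2,1,1} = 0
G(13) = mex{0,2,2} = 1
G(14) = mex{1,0,0} = 2
G(15) = mex{2,1,1} = 0
G(16) = mex{0,2,2} = 1
G(17) = mex{1,0,0} = 2
G(18) = mex{2,1,1} = 0
G(19) = mex{0,2,2} = 1
G(20) = mex{1,0,0} = 2
G(21) = mex{2,1,1} = 0
G(22) = mex{0,2,2} = 1
G(23) = mex{1,0,0} = 2
G_B(23) = 2.
Combined Grundy value = 1 ⊕ 2 = 3.
A winning move leaves total XOR = 0, i.e. changes one component's Grundy value g to g ⊕ X where X is the current total.
Heap A: need g' = 1⊕3 = 2. Options: 14−3→G=0, 14−5→G=3, 14−7→G=2, 14−8→G=2. Hits: 2.
Heap B: need g' = 2⊕3 = 1. Options: 23−1→G=1, 23−2→G=0, 23−5→G=0. Hits: 1.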